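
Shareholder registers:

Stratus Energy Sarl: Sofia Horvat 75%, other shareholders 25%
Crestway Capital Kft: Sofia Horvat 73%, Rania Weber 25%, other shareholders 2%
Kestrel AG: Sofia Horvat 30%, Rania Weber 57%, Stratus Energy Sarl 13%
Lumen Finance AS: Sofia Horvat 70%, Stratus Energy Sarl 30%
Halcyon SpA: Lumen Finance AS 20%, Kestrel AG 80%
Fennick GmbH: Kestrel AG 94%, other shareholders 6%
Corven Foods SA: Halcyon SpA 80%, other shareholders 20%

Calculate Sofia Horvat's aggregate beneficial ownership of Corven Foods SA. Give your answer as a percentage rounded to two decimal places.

Sofia reaches Corven along 4 paths.
Via Lumen → Halcyon: 70% × 20% × 80% = 11.2%.
Via Stratus → Lumen → Halcyon: 75% × 30% × 20% × 80% = 3.6%.
Via Kestrel → Halcyon: 30% × 80% × 80% = 19.2%.
Via Stratus → Kestrel → Halcyon: 75% × 13% × 80% × 80% = 6.24%.
Total: 11.2% + 3.6% + 19.2% + 6.24% = 40.24%.

40.24%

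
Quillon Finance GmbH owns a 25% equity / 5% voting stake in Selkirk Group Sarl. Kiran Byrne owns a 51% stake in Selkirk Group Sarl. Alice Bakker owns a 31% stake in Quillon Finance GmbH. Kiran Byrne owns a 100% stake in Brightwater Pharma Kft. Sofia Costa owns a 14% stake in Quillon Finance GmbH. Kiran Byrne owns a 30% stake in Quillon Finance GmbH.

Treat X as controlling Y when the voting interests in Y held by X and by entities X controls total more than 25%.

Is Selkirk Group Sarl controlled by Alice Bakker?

Alice holds 31% of Quillon, so Alice controls Quillon.
In Selkirk, Alice's side holds only 5%, not > 25%.
So Alice does not control Selkirk.

No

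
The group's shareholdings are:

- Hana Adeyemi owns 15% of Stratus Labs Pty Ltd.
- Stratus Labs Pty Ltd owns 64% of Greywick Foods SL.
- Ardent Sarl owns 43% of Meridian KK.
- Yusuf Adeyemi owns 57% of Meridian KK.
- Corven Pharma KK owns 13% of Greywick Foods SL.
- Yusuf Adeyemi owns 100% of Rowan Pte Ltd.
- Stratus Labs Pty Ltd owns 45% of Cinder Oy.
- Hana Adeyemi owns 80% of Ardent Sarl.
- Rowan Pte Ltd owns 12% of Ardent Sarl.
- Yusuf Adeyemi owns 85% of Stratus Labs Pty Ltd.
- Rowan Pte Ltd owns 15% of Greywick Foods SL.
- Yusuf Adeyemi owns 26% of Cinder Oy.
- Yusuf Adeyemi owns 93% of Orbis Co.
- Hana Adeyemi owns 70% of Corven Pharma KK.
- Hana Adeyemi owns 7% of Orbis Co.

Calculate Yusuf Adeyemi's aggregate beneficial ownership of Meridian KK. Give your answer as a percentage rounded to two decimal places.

62.16%

Yusuf reaches Meridian along 2 paths.
Direct stake: 57% = 57%.
Via Rowan → Ardent: 100% × 12% × 43% = 5.16%.
Total: 57% + 5.16% = 62.16%.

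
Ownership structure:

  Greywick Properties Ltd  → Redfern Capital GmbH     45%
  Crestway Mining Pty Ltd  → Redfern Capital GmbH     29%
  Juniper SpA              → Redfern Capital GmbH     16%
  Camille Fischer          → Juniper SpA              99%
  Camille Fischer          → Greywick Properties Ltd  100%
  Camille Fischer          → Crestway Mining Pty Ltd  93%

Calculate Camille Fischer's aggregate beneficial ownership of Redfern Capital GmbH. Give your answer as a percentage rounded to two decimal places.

87.81%

Camille reaches Redfern along 3 paths.
Via Greywick: 100% × 45% = 45%.
Via Crestway: 93% × 29% = 26.97%.
Via Juniper: 99% × 16% = 15.84%.
Total: 45% + 26.97% + 15.84% = 87.81%.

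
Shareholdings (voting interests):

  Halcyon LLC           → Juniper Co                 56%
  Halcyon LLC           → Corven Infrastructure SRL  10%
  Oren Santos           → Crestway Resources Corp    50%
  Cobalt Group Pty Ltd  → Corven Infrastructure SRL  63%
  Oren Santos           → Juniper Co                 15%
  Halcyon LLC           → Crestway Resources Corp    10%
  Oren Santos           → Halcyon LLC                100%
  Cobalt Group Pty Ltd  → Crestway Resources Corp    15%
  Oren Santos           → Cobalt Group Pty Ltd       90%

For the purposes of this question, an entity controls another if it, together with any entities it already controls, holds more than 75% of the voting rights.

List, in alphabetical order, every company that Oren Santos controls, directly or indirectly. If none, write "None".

Cobalt Group Pty Ltd, Halcyon LLC

Oren holds 100% of Halcyon, so Oren controls Halcyon.
Oren holds 90% of Cobalt, so Oren controls Cobalt.
No other company's threshold is met.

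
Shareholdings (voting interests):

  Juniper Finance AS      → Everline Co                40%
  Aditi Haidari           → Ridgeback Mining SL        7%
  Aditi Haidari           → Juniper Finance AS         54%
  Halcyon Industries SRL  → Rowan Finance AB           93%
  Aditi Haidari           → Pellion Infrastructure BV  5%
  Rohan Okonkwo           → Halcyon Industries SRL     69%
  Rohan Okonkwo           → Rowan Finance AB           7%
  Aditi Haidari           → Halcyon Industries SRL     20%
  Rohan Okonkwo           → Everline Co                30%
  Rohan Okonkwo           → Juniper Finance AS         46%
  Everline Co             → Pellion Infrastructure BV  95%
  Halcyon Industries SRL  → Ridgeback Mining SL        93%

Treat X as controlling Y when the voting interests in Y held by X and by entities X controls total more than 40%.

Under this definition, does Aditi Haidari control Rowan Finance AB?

No

Aditi holds 54% of Juniper, so Aditi controls Juniper.
Neither Aditi nor any entity Aditi controls holds any voting interest in Rowan.
So Aditi does not control Rowan.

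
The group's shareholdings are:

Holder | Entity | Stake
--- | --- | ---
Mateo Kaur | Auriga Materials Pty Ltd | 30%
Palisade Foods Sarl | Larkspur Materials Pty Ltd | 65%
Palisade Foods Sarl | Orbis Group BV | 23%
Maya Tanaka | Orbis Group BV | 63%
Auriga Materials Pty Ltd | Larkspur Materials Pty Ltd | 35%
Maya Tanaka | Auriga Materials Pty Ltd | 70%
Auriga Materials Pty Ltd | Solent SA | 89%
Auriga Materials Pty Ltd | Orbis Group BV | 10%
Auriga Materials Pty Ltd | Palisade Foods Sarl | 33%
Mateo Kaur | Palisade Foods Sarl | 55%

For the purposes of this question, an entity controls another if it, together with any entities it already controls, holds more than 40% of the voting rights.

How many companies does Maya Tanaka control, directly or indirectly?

Maya holds 70% of Auriga, so Maya controls Auriga.
Auriga holds 89% of Solent, so Maya controls Solent.
Maya and Auriga together hold 63% + 10% = 73% of Orbis, so Maya controls Orbis.
No other company's threshold is met.
Maya controls 3 companies.

3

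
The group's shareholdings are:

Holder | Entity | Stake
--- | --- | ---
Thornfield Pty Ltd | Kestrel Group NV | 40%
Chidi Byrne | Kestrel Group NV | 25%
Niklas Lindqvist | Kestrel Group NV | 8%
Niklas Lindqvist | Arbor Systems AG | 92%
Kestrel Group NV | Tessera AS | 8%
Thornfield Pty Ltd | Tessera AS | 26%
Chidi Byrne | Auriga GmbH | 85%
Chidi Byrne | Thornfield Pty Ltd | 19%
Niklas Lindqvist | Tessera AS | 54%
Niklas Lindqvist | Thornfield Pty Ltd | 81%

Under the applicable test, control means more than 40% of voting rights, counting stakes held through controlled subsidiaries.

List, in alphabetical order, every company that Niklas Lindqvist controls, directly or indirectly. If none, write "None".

Niklas holds 81% of Thornfield, so Niklas controls Thornfield.
Niklas holds 92% of Arbor, so Niklas controls Arbor.
Thornfield and Niklas together hold 40% + 8% = 48% of Kestrel, so Niklas controls Kestrel.
Kestrel and Thornfield and Niklas together hold 8% + 26% + 54% = 88% of Tessera, so Niklas controls Tessera.
No other company's threshold is met.

Arbor Systems AG, Kestrel Group NV, Tessera AS, Thornfield Pty Ltd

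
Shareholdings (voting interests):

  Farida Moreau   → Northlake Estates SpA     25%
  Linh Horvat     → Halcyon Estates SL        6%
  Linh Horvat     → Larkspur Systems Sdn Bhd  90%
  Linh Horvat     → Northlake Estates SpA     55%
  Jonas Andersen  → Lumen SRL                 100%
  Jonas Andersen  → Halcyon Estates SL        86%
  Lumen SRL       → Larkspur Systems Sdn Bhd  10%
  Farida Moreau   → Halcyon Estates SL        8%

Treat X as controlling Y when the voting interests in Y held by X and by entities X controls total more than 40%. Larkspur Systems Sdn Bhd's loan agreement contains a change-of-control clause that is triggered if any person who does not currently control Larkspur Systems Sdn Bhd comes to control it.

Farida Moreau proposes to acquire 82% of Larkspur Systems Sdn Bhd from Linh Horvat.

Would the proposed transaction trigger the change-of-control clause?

Yes

The purchase adds only to Farida's holdings (Linh's stake shrinks), so Farida is the only person who could newly come to control Larkspur.
Farida's largest direct stake is 25% in Northlake, which does not meet the threshold, so Farida controls no company.
Neither Farida nor any entity Farida controls holds any voting interest in Larkspur.
So before the transaction, Farida does not control Larkspur.
After the purchase, Farida holds 82% of Larkspur directly, and Linh's stake falls to 8%.
Farida holds 82% of Larkspur, so Farida controls Larkspur.
Farida did not control Larkspur before and does after, so the clause is triggered.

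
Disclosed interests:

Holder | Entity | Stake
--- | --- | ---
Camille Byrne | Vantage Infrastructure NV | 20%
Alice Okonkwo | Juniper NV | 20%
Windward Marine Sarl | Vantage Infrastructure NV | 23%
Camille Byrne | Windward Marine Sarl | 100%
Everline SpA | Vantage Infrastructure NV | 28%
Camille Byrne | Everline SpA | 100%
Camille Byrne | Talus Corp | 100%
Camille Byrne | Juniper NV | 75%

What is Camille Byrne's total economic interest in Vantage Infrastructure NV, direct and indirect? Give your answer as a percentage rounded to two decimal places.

Camille reaches Vantage along 3 paths.
Direct stake: 20% = 20%.
Via Windward: 100% × 23% = 23%.
Via Everline: 100% × 28% = 28%.
Total: 20% + 23% + 28% = 71%.
Rounded: 71.00%.

71.00%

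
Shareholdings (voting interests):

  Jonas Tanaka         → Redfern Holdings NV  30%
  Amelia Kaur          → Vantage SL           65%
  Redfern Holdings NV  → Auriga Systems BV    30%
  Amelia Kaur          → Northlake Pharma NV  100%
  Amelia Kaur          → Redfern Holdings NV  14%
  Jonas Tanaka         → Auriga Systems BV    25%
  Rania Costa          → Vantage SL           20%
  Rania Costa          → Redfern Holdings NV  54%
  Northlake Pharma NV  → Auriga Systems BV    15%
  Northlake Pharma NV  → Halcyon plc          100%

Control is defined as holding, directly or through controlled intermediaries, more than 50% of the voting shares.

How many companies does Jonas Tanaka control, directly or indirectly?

Jonas's largest direct stake is 30% in Redfern, which does not meet the threshold.
Jonas controls 0 companies.

0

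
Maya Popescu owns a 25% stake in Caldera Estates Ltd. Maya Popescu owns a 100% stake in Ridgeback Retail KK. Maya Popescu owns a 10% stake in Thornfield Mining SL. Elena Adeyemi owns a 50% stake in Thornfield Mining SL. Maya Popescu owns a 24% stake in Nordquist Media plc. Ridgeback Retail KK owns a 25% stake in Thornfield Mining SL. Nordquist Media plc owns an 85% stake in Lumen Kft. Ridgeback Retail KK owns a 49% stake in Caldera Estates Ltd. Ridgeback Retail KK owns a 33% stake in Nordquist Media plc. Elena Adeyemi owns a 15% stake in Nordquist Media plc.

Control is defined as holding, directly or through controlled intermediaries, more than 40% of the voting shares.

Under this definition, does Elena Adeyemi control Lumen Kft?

No

Elena holds 50% of Thornfield, so Elena controls Thornfield.
Neither Elena nor any entity Elena controls holds any voting interest in Lumen.
So Elena does not control Lumen.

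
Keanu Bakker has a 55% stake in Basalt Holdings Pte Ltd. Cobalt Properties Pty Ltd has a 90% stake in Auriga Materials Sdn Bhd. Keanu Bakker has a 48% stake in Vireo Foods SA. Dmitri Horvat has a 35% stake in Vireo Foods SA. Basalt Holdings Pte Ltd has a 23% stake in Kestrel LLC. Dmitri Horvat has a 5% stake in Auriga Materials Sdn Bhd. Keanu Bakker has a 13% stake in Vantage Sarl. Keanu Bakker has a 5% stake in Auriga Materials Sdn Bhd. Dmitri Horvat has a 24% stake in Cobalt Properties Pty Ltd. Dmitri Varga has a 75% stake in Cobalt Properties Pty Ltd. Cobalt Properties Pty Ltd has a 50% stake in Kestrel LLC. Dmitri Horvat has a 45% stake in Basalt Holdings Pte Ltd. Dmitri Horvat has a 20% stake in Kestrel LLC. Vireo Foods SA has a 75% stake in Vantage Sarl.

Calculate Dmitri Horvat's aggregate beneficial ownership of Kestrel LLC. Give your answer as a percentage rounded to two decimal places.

42.35%

Dmitri Horvat reaches Kestrel along 3 paths.
Via Basalt: 45% × 23% = 10.35%.
Via Cobalt: 24% × 50% = 12%.
Direct stake: 20% = 20%.
Total: 10.35% + 12% + 20% = 42.35%.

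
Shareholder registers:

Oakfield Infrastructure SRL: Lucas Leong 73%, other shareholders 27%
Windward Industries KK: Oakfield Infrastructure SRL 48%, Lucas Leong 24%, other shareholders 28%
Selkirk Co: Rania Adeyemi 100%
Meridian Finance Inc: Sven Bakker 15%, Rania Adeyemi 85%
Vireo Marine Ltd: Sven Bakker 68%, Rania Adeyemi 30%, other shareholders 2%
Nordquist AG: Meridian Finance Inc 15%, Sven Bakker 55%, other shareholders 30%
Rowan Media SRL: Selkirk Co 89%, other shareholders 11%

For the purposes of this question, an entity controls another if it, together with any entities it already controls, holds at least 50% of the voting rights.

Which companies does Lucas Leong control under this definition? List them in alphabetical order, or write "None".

Oakfield Infrastructure SRL, Windward Industries KK

Lucas holds 73% of Oakfield, so Lucas controls Oakfield.
Oakfield and Lucas together hold 48% + 24% = 72% of Windward, so Lucas controls Windward.
No other company's threshold is met.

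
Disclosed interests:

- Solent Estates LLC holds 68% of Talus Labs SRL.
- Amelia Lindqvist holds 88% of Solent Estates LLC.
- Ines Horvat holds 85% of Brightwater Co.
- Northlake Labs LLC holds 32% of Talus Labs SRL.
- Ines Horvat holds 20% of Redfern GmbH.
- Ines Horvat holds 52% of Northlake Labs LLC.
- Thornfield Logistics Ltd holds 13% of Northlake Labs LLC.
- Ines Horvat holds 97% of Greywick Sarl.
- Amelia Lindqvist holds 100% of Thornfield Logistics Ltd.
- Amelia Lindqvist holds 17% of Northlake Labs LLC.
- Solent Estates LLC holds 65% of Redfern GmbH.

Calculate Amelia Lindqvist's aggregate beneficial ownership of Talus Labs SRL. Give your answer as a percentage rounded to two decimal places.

69.44%

Amelia reaches Talus along 3 paths.
Via Solent: 88% × 68% = 59.84%.
Via Thornfield → Northlake: 100% × 13% × 32% = 4.16%.
Via Northlake: 17% × 32% = 5.44%.
Total: 59.84% + 4.16% + 5.44% = 69.44%.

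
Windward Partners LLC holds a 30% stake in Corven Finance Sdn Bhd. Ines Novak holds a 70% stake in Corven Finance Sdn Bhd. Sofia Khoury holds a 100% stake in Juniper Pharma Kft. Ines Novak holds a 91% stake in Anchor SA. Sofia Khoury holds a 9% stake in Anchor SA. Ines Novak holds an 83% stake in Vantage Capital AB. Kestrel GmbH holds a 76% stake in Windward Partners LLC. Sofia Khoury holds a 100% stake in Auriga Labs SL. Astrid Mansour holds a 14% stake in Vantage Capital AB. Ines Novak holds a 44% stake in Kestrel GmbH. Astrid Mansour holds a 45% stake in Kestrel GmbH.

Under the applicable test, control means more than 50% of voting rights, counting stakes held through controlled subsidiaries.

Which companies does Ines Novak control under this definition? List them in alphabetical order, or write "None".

Ines holds 91% of Anchor, so Ines controls Anchor.
Ines holds 70% of Corven, so Ines controls Corven.
Ines holds 83% of Vantage, so Ines controls Vantage.
No other company's threshold is met.

Anchor SA, Corven Finance Sdn Bhd, Vantage Capital AB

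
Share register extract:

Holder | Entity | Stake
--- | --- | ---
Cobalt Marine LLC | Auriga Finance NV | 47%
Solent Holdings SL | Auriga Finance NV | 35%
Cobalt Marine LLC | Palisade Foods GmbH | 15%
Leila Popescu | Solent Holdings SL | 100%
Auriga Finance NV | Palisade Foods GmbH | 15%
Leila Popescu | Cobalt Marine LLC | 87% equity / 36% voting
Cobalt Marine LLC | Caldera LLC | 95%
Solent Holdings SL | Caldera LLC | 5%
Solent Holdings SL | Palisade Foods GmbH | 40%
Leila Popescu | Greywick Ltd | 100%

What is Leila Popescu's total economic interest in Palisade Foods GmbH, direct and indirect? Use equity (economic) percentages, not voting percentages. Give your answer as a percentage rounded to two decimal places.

Leila reaches Palisade along 4 paths.
Via Solent: 100% × 40% = 40%.
Via Cobalt → Auriga: 87% × 47% × 15% = 6.1335%.
Via Solent → Auriga: 100% × 35% × 15% = 5.25%.
Via Cobalt: 87% × 15% = 13.05%.
Total: 40% + 6.1335% + 5.25% + 13.05% = 64.4335%.
Rounded: 64.43%.

64.43%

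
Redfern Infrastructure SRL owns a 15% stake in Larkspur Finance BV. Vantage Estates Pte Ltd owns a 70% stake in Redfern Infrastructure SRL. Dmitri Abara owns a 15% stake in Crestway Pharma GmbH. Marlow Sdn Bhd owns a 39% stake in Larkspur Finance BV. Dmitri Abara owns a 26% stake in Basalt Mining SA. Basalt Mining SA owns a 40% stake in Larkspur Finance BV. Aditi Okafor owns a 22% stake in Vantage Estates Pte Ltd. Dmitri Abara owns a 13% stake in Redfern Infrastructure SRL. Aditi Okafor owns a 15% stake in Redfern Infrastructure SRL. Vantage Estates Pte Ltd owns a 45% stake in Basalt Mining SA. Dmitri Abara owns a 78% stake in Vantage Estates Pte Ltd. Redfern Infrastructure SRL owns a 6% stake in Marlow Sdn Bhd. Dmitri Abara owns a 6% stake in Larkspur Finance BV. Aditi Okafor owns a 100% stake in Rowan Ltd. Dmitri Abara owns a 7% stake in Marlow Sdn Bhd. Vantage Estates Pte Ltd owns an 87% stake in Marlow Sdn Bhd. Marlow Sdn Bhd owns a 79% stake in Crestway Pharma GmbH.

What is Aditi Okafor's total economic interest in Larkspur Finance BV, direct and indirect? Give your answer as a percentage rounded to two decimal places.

Aditi reaches Larkspur along 6 paths.
Via Vantage → Basalt: 22% × 45% × 40% = 3.96%.
Via Redfern: 15% × 15% = 2.25%.
Via Vantage → Redfern: 22% × 70% × 15% = 2.31%.
Via Redfern → Marlow: 15% × 6% × 39% = 0.351%.
Via Vantage → Redfern → Marlow: 22% × 70% × 6% × 39% = 0.36036%.
Via Vantage → Marlow: 22% × 87% × 39% = 7.4646%.
Total: 3.96% + 2.25% + 2.31% + 0.351% + 0.36036% + 7.4646% = 16.69596%.
Rounded: 16.70%.

16.70%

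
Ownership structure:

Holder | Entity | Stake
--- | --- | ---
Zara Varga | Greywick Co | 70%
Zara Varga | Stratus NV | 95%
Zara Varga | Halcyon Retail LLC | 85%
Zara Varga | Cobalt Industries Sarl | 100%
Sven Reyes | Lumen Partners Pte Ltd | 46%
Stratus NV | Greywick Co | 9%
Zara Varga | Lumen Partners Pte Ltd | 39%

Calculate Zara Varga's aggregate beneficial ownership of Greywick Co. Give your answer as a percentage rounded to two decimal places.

78.55%

Zara reaches Greywick along 2 paths.
Direct stake: 70% = 70%.
Via Stratus: 95% × 9% = 8.55%.
Total: 70% + 8.55% = 78.55%.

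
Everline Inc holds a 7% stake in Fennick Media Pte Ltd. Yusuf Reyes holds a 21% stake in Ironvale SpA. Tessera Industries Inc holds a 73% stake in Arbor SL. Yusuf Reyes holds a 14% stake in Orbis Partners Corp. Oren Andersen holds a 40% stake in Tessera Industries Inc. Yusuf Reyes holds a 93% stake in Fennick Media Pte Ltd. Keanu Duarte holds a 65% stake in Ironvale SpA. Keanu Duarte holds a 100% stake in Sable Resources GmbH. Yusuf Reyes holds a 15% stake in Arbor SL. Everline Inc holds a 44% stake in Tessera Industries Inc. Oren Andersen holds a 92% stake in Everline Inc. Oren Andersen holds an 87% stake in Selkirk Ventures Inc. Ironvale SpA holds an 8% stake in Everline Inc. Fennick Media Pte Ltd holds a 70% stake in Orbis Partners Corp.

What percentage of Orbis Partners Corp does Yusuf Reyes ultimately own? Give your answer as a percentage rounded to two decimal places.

Yusuf reaches Orbis along 3 paths.
Direct stake: 14% = 14%.
Via Fennick: 93% × 70% = 65.1%.
Via Ironvale → Everline → Fennick: 21% × 8% × 7% × 70% = 0.08232%.
Total: 14% + 65.1% + 0.08232% = 79.18232%.
Rounded: 79.18%.

79.18%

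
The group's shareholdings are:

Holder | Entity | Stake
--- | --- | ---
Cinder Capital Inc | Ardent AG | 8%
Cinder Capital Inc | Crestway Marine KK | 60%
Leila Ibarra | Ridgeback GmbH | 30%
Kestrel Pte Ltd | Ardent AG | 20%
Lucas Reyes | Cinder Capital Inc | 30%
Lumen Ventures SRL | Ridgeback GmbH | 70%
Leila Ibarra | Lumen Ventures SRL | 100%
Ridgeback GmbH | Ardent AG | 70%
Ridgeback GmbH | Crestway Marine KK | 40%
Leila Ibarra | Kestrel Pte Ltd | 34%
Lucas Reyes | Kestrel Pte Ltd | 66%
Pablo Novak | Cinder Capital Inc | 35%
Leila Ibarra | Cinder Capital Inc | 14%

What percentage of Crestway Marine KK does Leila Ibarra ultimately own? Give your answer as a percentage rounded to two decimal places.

48.40%

Leila reaches Crestway along 3 paths.
Via Cinder: 14% × 60% = 8.4%.
Via Ridgeback: 30% × 40% = 12%.
Via Lumen → Ridgeback: 100% × 70% × 40% = 28%.
Total: 8.4% + 12% + 28% = 48.4%.
Rounded: 48.40%.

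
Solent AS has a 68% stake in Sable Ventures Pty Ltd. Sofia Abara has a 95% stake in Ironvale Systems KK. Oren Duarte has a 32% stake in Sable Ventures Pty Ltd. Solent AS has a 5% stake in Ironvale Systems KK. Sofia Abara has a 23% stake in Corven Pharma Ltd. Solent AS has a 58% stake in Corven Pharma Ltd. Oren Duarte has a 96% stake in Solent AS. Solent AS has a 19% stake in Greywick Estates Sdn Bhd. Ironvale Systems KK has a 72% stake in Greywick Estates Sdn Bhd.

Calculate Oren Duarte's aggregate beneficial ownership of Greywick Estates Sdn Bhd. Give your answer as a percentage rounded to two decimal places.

Oren reaches Greywick along 2 paths.
Via Solent → Ironvale: 96% × 5% × 72% = 3.456%.
Via Solent: 96% × 19% = 18.24%.
Total: 3.456% + 18.24% = 21.696%.
Rounded: 21.70%.

21.70%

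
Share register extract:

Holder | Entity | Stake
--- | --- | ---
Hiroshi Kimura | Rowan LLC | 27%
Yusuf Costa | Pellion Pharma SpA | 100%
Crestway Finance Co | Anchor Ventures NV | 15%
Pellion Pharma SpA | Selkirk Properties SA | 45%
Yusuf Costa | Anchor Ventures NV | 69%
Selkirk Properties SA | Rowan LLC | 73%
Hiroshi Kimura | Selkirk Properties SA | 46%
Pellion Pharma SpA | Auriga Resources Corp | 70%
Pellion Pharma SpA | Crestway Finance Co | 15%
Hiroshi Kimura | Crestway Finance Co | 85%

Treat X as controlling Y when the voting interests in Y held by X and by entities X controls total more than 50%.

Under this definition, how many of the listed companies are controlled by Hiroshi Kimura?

Hiroshi holds 85% of Crestway, so Hiroshi controls Crestway.
No other company's threshold is met.
Hiroshi controls 1 company.

1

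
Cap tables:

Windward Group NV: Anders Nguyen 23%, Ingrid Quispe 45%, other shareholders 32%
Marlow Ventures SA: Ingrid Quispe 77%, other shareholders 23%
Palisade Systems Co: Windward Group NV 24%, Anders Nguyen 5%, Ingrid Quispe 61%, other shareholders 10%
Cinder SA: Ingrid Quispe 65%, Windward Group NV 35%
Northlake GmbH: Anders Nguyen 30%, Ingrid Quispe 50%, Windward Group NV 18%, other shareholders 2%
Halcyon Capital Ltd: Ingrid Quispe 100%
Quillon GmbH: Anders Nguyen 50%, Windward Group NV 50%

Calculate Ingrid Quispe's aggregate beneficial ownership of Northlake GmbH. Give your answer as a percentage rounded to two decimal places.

Ingrid reaches Northlake along 2 paths.
Direct stake: 50% = 50%.
Via Windward: 45% × 18% = 8.1%.
Total: 50% + 8.1% = 58.1%.
Rounded: 58.10%.

58.10%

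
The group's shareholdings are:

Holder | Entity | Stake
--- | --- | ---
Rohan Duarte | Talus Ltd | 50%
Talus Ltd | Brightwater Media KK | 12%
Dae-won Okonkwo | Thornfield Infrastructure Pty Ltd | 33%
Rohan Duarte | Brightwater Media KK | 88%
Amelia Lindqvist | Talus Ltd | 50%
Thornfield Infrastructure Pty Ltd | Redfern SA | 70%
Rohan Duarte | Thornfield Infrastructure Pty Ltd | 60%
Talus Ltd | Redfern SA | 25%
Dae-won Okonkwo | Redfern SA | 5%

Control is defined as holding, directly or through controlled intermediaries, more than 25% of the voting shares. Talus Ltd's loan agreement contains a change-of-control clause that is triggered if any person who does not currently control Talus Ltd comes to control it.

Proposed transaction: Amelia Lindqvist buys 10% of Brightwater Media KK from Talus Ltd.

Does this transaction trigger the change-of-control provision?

No

The purchase adds only to Amelia's holdings (Talus's stake shrinks), so Amelia is the only person who could newly come to control Talus.
Amelia holds 50% of Talus, so Amelia controls Talus.
So Amelia already controls Talus before the transaction.
After the purchase, Amelia holds 10% of Brightwater directly, and Talus's stake falls to 2%.
Amelia controlled Talus already, so this is not a new person acquiring control; every other person's position is unchanged or reduced.
No new person acquires control, so the clause is not triggered.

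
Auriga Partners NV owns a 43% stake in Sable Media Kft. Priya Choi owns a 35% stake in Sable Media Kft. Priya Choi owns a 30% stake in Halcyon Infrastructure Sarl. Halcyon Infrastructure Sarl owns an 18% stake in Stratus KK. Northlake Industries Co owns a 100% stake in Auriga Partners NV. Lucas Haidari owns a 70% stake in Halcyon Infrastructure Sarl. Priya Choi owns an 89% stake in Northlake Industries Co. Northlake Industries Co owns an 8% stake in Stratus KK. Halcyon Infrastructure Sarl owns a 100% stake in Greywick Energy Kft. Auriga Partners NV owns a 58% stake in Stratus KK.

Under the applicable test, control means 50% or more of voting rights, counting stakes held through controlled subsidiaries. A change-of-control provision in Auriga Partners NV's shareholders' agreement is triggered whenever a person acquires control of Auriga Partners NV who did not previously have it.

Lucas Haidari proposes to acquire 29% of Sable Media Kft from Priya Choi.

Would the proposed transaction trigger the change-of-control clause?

No

The purchase adds only to Lucas's holdings (Priya's stake shrinks), so Lucas is the only person who could newly come to control Auriga.
Lucas holds 70% of Halcyon, so Lucas controls Halcyon.
Halcyon holds 100% of Greywick, so Lucas controls Greywick.
Neither Lucas nor any entity Lucas controls holds any voting interest in Auriga.
So before the transaction, Lucas does not control Auriga.
After the purchase, Lucas holds 29% of Sable directly, and Priya's stake falls to 6%.
Lucas's side now holds 29% of Sable, not ≥ 50%, so Lucas still does not control Sable.
After the transaction, neither Lucas nor any entity Lucas controls holds a voting interest in Auriga, so Lucas still does not control it.
No new person acquires control, so the clause is not triggered.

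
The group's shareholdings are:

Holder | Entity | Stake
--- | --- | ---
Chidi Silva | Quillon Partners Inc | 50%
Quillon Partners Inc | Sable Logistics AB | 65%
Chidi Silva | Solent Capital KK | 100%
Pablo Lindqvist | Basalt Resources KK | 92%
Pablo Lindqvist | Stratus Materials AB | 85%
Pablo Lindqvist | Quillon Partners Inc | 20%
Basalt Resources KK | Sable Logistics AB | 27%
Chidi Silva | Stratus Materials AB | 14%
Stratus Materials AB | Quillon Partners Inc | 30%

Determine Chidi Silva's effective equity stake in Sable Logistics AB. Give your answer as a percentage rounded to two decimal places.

Chidi reaches Sable along 2 paths.
Via Stratus → Quillon: 14% × 30% × 65% = 2.73%.
Via Quillon: 50% × 65% = 32.5%.
Total: 2.73% + 32.5% = 35.23%.

35.23%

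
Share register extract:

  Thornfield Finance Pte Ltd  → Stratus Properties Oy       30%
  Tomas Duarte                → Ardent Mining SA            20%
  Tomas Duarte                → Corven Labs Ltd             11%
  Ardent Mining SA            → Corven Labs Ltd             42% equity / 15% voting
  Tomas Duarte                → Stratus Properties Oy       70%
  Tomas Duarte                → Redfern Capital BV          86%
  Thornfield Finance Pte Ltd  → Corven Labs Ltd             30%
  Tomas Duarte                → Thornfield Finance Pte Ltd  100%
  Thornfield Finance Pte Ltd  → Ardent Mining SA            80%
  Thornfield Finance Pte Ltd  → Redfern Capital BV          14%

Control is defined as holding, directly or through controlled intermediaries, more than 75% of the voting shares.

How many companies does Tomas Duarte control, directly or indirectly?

Tomas holds 100% of Thornfield, so Tomas controls Thornfield.
Tomas and Thornfield together hold 70% + 30% = 100% of Stratus, so Tomas controls Stratus.
Tomas and Thornfield together hold 86% + 14% = 100% of Redfern, so Tomas controls Redfern.
Thornfield and Tomas together hold 80% + 20% = 100% of Ardent, so Tomas controls Ardent.
No other company's threshold is met.
Tomas controls 4 companies.

4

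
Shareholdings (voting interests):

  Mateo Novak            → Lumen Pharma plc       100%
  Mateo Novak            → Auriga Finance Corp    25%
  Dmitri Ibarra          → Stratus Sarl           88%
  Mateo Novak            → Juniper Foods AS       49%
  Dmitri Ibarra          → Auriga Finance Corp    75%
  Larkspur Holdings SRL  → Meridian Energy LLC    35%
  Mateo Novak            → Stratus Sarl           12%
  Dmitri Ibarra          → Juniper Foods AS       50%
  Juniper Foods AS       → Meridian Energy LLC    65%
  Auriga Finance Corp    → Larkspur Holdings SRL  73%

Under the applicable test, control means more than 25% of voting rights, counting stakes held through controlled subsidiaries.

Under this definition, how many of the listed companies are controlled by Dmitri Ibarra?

5

Dmitri holds 88% of Stratus, so Dmitri controls Stratus.
Dmitri holds 75% of Auriga, so Dmitri controls Auriga.
Dmitri holds 50% of Juniper, so Dmitri controls Juniper.
Auriga holds 73% of Larkspur, so Dmitri controls Larkspur.
Larkspur and Juniper together hold 35% + 65% = 100% of Meridian, so Dmitri controls Meridian.
No other company's threshold is met.
Dmitri controls 5 companies.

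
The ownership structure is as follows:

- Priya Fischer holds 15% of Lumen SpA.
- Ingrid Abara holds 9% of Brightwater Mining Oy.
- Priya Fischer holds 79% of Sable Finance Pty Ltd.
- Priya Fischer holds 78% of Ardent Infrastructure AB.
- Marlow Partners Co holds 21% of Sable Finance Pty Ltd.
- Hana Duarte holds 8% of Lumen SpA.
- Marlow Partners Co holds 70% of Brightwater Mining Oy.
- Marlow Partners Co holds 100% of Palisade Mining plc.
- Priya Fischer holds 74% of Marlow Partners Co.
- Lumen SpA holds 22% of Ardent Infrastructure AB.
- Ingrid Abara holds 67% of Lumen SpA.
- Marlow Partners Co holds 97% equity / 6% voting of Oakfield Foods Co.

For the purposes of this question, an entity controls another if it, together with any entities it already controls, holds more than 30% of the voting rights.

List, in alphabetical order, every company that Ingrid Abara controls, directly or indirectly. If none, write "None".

Lumen SpA

Ingrid holds 67% of Lumen, so Ingrid controls Lumen.
No other company's threshold is met.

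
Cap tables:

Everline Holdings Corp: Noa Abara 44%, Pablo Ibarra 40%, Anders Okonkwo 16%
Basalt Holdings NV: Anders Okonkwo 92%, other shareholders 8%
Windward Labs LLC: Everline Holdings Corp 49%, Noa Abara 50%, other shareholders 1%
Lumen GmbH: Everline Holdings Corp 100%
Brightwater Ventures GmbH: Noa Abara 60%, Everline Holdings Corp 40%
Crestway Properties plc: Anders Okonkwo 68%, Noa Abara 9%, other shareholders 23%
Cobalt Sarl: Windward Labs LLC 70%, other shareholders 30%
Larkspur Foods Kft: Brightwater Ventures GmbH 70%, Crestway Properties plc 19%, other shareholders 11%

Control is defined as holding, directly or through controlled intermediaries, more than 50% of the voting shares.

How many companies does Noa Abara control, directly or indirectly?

2

Noa holds 60% of Brightwater, so Noa controls Brightwater.
Brightwater holds 70% of Larkspur, so Noa controls Larkspur.
No other company's threshold is met.
Noa controls 2 companies.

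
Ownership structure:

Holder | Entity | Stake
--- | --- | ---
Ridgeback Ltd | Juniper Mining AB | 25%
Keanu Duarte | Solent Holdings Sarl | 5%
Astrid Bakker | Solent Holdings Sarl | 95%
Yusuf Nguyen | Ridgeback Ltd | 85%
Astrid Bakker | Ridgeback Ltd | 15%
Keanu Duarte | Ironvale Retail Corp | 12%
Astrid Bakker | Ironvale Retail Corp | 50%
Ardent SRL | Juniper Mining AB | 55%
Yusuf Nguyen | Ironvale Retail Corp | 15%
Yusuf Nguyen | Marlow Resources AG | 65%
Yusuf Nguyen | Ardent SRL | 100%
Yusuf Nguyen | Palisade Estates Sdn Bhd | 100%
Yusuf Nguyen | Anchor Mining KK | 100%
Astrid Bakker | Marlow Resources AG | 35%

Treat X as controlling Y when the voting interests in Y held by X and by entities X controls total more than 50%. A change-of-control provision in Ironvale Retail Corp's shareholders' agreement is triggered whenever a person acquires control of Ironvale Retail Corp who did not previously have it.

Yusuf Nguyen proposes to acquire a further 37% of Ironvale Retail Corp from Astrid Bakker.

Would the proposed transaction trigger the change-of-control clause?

The purchase adds only to Yusuf's holdings (Astrid's stake shrinks), so Yusuf is the only person who could newly come to control Ironvale.
Yusuf holds 100% of Ardent, so Yusuf controls Ardent.
Yusuf holds 85% of Ridgeback, so Yusuf controls Ridgeback.
Yusuf holds 65% of Marlow, so Yusuf controls Marlow.
Yusuf holds 100% of Palisade, so Yusuf controls Palisade.
Yusuf holds 100% of Anchor, so Yusuf controls Anchor.
Ardent and Ridgeback together hold 55% + 25% = 80% of Juniper, so Yusuf controls Juniper.
In Ironvale, Yusuf's side holds only 15%, not > 50%.
So before the transaction, Yusuf does not control Ironvale.
After the purchase, Yusuf's direct stake in Ironvale rises to 15% + 37% = 52%, and Astrid's stake falls to 13%.
Yusuf holds 52% of Ironvale, so Yusuf controls Ironvale.
Yusuf did not control Ironvale before and does after, so the clause is triggered.

Yes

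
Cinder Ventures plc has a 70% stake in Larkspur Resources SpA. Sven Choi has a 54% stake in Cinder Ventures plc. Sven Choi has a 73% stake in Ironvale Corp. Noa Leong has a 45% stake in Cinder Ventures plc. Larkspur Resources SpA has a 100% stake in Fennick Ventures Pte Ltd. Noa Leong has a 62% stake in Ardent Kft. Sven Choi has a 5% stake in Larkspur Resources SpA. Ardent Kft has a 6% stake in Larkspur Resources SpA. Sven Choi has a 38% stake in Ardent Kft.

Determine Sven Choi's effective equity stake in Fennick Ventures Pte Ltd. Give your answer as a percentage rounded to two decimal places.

Sven reaches Fennick along 3 paths.
Via Cinder → Larkspur: 54% × 70% × 100% = 37.8%.
Via Larkspur: 5% × 100% = 5%.
Via Ardent → Larkspur: 38% × 6% × 100% = 2.28%.
Total: 37.8% + 5% + 2.28% = 45.08%.

45.08%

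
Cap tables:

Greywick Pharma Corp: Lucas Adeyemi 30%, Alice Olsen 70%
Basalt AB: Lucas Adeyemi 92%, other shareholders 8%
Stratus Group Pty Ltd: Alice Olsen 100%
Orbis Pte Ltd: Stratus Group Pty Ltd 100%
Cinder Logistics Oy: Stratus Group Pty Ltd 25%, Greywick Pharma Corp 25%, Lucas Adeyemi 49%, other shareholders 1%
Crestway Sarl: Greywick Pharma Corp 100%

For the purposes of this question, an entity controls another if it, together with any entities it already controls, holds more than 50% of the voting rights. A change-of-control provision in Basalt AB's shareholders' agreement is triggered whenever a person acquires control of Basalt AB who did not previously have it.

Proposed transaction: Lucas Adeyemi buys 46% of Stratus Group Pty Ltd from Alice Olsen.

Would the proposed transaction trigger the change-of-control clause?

The purchase adds only to Lucas's holdings (Alice's stake shrinks), so Lucas is the only person who could newly come to control Basalt.
Lucas holds 92% of Basalt, so Lucas controls Basalt.
So Lucas already controls Basalt before the transaction.
After the purchase, Lucas holds 46% of Stratus directly, and Alice's stake falls to 54%.
Lucas controlled Basalt already, so this is not a new person acquiring control; every other person's position is unchanged or reduced.
No new person acquires control, so the clause is not triggered.

No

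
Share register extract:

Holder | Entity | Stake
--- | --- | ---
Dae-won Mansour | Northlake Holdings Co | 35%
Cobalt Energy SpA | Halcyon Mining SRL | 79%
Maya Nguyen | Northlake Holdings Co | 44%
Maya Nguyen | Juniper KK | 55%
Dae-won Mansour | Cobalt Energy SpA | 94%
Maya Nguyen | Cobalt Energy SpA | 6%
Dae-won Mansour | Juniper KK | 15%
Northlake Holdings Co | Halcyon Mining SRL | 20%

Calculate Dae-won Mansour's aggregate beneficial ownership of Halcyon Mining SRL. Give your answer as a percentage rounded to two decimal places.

81.26%

Dae-won reaches Halcyon along 2 paths.
Via Cobalt: 94% × 79% = 74.26%.
Via Northlake: 35% × 20% = 7%.
Total: 74.26% + 7% = 81.26%.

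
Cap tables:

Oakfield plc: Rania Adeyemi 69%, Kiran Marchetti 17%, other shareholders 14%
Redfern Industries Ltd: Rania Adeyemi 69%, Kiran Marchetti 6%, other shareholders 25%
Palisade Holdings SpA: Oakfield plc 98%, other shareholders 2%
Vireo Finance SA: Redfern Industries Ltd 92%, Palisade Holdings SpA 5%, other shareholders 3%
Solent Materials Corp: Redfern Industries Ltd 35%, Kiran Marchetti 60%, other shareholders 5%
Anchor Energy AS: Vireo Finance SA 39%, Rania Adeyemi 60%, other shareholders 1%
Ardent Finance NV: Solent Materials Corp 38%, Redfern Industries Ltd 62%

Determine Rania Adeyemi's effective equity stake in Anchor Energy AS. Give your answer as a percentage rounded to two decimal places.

86.08%

Rania reaches Anchor along 3 paths.
Via Redfern → Vireo: 69% × 92% × 39% = 24.7572%.
Via Oakfield → Palisade → Vireo: 69% × 98% × 5% × 39% = 1.31859%.
Direct stake: 60% = 60%.
Total: 24.7572% + 1.31859% + 60% = 86.07579%.
Rounded: 86.08%.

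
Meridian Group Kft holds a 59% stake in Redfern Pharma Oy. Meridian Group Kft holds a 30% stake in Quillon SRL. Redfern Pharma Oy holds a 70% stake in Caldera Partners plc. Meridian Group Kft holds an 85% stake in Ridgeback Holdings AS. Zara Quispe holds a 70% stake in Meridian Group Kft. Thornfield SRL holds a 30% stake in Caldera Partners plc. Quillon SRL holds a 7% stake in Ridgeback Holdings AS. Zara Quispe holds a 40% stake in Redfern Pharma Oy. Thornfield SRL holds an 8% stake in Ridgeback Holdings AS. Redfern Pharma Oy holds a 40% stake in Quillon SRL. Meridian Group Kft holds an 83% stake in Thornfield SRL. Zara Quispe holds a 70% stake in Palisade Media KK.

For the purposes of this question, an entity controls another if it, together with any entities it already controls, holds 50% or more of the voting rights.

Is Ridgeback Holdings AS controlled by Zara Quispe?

Yes

Zara holds 70% of Meridian, so Zara controls Meridian.
Meridian holds 83% of Thornfield, so Zara controls Thornfield.
Zara and Meridian together hold 40% + 59% = 99% of Redfern, so Zara controls Redfern.
Redfern and Meridian together hold 40% + 30% = 70% of Quillon, so Zara controls Quillon.
Meridian and Quillon and Thornfield together hold 85% + 7% + 8% = 100% of Ridgeback, so Zara controls Ridgeback.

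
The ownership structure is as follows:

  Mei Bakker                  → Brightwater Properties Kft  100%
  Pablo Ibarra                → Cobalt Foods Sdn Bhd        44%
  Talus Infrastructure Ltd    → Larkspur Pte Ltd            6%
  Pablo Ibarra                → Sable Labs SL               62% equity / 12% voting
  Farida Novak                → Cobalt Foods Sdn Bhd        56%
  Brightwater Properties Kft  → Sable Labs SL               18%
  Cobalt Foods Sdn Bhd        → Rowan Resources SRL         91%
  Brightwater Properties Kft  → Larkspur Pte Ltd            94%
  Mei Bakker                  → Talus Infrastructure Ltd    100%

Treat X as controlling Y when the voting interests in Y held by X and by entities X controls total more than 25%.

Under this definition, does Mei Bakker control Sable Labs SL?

Mei holds 100% of Brightwater, so Mei controls Brightwater.
Mei holds 100% of Talus, so Mei controls Talus.
Brightwater and Talus together hold 94% + 6% = 100% of Larkspur, so Mei controls Larkspur.
In Sable, Mei's side holds only 18%, not > 25%.
So Mei does not control Sable.

No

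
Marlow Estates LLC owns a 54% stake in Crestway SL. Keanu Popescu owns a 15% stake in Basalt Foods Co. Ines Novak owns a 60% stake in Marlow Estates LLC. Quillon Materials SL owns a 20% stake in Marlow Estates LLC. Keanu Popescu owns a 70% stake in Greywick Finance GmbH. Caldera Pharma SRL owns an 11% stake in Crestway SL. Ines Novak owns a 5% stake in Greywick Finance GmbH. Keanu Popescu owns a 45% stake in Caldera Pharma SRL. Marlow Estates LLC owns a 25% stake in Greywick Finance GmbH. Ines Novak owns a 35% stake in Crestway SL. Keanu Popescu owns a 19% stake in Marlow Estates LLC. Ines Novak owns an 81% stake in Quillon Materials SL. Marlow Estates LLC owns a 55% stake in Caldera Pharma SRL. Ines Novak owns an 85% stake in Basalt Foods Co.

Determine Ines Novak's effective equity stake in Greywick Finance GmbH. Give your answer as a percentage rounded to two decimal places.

24.05%

Ines reaches Greywick along 3 paths.
Direct stake: 5% = 5%.
Via Quillon → Marlow: 81% × 20% × 25% = 4.05%.
Via Marlow: 60% × 25% = 15%.
Total: 5% + 4.05% + 15% = 24.05%.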